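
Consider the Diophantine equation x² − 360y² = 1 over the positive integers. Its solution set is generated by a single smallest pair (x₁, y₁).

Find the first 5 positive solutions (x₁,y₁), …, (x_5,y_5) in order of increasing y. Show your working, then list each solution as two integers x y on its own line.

√360 = [18; 1,36, …], period ℓ=2 (even) → k=1
step 0: (18, 1)  from 18·(1,0) + (0,1)
step 1: (19, 1)  from 1·(18,1) + (1,0)
fundamental: x₁=19, y₁=1  (since 361 − 360·1 = 1)
k=2:  x_2 = 19·19+360·1·1 = 721,  y_2 = 19·1+1·19 = 38
k=3:  x_3 = 19·721+360·1·38 = 27379,  y_3 = 19·38+1·721 = 1443
k=4:  x_4 = 19·27379+360·1·1443 = 1039681,  y_4 = 19·1443+1·27379 = 54796
k=5:  x_5 = 19·1039681+360·1·54796 = 39480499,  y_5 = 19·54796+1·1039681 = 2080805

19 1
721 38
27379 1443
1039681 54796
39480499 2080805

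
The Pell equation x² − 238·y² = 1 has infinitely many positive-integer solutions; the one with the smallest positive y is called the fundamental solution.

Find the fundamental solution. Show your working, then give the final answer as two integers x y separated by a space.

√238 → a₀=15, period (2,2,1,14,1,2,2,30); ℓ=8 even so k=7
a_0=15:  p_0=15·1+0=15,  q_0=15·0+1=1
a_1=2:  p_1=2·15+1=31,  q_1=2·1+0=2
a_2=2:  p_2=2·31+15=77,  q_2=2·2+1=5
a_3=1:  p_3=1·77+31=108,  q_3=1·5+2=7
a_4=14:  p_4=14·108+77=1589,  q_4=14·7+5=103
a_5=1:  p_5=1·1589+108=1697,  q_5=1·103+7=110
a_6=2:  p_6=2·1697+1589=4983,  q_6=2·110+103=323
a_7=2:  p_7=2·4983+1697=11663,  q_7=2·323+110=756
(x₁, y₁) = (11663, 756);  11663² − 238·756² = 1 ✓

11663 756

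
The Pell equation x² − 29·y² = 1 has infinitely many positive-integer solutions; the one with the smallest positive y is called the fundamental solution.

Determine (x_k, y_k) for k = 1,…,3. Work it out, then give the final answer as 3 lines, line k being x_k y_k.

9801 1820
192119201 35675640
3765920568201 699313893460

d=29: √d = [5; 2,1,1,2,10] (ℓ=5, odd), read p_9/q_9
step 0: (5, 1)  from 5·(1,0) + (0,1)
…
step 3: (27, 5)  from 1·(16,3) + (11,2)
…
step 5: (727, 135)  from 10·(70,13) + (27,5)
step 6: (1524, 283)  from 2·(727,135) + (70,13)
…
step 8: (3775, 701)  from 1·(2251,418) + (1524,283)
step 9: (9801, 1820)  from 2·(3775,701) + (2251,418)
(x₁, y₁) = (9801, 1820);  9801² − 29·1820² = 1 ✓
n=2: (9801,1820)∘(9801,1820) = (9801·9801+29·1820·1820, 9801·1820+1820·9801) = (192119201,35675640)
n=3: (192119201,35675640)∘(9801,1820) = (9801·192119201+29·1820·35675640, 9801·35675640+1820·192119201) = (3765920568201,699313893460)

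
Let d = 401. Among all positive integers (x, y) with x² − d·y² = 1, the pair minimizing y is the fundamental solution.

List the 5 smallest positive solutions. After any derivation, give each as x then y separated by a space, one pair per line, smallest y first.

√401 = [20; 40, …], period ℓ=1 (odd) → k=1
i=0: a=20 ⇒ p=20, q=1
i=1: a=40 ⇒ p=801, q=40
(x₁, y₁) = (801, 40);  801² − 401·40² = 1 ✓
n=2: (801,40)∘(801,40) = (801·801+401·40·40, 801·40+40·801) = (1283201,64080)
n=3: (1283201,64080)∘(801,40) = (801·1283201+401·40·64080, 801·64080+40·1283201) = (2055687201,102656120)
n=4: (2055687201,102656120)∘(801,40) = (801·2055687201+401·40·102656120, 801·102656120+40·2055687201) = (3293209612801,164455040160)
n=5: (3293209612801,164455040160)∘(801,40) = (801·3293209612801+401·40·164455040160, 801·164455040160+40·3293209612801) = (5275719744020001,263456871680200)

801 40
1283201 64080
2055687201 102656120
3293209612801 164455040160
5275719744020001 263456871680200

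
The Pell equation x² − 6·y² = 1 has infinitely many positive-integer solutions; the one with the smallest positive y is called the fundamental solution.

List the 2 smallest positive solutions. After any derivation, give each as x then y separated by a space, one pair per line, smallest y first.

5 2
49 20

d=6: √d = [2; 2,4] (ℓ=2, even), read p_1/q_1
a_0=2:  p_0=2·1+0=2,  q_0=2·0+1=1
a_1=2:  p_1=2·2+1=5,  q_1=2·1+0=2
→ (5, 2).  Check: 5²=25, 6·2²=24, difference 1.
n=2: (5,2)∘(5,2) = (5·5+6·2·2, 5·2+2·5) = (49,20)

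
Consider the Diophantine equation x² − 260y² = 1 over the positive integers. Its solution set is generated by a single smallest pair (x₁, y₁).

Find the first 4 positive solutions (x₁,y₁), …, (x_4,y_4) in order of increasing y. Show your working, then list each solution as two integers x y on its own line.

d=260: √d = [16; 8,32] (ℓ=2, even), read p_1/q_1
k=0  a_k=16  p_k/q_k = 16/1
k=1  a_k=8  p_k/q_k = 129/8
(x₁, y₁) = (129, 8);  129² − 260·8² = 1 ✓
(129+8√260)^2 = 33281 + 2064√260
(129+8√260)^3 = 8586369 + 532504√260
(129+8√260)^4 = 2215249921 + 137383968√260

129 8
33281 2064
8586369 532504
2215249921 137383968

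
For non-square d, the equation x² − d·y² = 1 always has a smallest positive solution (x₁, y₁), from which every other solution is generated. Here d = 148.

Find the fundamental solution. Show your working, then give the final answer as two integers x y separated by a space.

√148 → a₀=12, period (6,24); ℓ=2 even so k=1
step 0: (12, 1)  from 12·(1,0) + (0,1)
step 1: (73, 6)  from 6·(12,1) + (1,0)
(x₁, y₁) = (73, 6);  73² − 148·6² = 1 ✓

73 6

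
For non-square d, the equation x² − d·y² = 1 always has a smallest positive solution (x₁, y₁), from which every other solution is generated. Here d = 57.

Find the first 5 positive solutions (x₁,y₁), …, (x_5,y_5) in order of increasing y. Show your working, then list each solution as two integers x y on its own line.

d=57: √d = [7; 1,1,4,1,1,14] (ℓ=6, even), read p_5/q_5
a_0=7:  p_0=7·1+0=7,  q_0=7·0+1=1
…
a_2=1:  p_2=1·8+7=15,  q_2=1·1+1=2
…
a_4=1:  p_4=1·68+15=83,  q_4=1·9+2=11
a_5=1:  p_5=1·83+68=151,  q_5=1·11+9=20
fundamental: x₁=151, y₁=20  (since 22801 − 57·400 = 1)
(x_2, y_2) = (151·151 + 57·20·20, 151·20 + 20·151) = (45601, 6040)
(x_3, y_3) = (151·45601 + 57·20·6040, 151·6040 + 20·45601) = (13771351, 1824060)
(x_4, y_4) = (151·13771351 + 57·20·1824060, 151·1824060 + 20·13771351) = (4158902401, 550860080)
(x_5, y_5) = (151·4158902401 + 57·20·550860080, 151·550860080 + 20·4158902401) = (1255974753751, 166357920100)

151 20
45601 6040
13771351 1824060
4158902401 550860080
1255974753751 166357920100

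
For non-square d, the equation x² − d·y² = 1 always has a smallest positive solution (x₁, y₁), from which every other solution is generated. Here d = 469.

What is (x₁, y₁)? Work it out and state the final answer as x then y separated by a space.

√469 → a₀=21, period (1,1,1,10,6,10,1,1,1,42); ℓ=10 even so k=9
i=0: a=21 ⇒ p=21, q=1
i=1: a=1 ⇒ p=22, q=1
…
i=3: a=1 ⇒ p=65, q=3
i=4: a=10 ⇒ p=693, q=32
i=5: a=6 ⇒ p=4223, q=195
…
i=7: a=1 ⇒ p=47146, q=2177
i=8: a=1 ⇒ p=90069, q=4159
i=9: a=1 ⇒ p=137215, q=6336
fundamental: x₁=137215, y₁=6336  (since 18827956225 − 469·40144896 = 1)

137215 6336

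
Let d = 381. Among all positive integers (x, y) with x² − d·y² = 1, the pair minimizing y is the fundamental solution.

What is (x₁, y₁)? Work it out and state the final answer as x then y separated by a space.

1015 52

[19; 1,1,12,1,1,38] for √381; ℓ=6 ⇒ convergent index 5
step 0: (19, 1)  from 19·(1,0) + (0,1)
…
step 4: (527, 27)  from 1·(488,25) + (39,2)
step 5: (1015, 52)  from 1·(527,27) + (488,25)
→ (1015, 52).  Check: 1015²=1030225, 381·52²=1030224, difference 1.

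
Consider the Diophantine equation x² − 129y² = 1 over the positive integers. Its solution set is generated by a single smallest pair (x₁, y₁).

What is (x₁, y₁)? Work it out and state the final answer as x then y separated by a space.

√129 → a₀=11, period (2,1,3,1,6,1,3,1,2,22); ℓ=10 even so k=9
k=0  a_k=11  p_k/q_k = 11/1
…
k=3  a_k=3  p_k/q_k = 125/11
…
k=7  a_k=3  p_k/q_k = 4793/422
k=8  a_k=1  p_k/q_k = 6031/531
k=9  a_k=2  p_k/q_k = 16855/1484
→ (16855, 1484).  Check: 16855²=284091025, 129·1484²=284091024, difference 1.

16855 1484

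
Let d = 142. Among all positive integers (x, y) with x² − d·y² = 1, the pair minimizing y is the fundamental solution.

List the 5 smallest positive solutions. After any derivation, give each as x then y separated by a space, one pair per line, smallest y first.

d=142: √d = [11; 1,10,1,22] (ℓ=4, even), read p_3/q_3
step 0: (11, 1)  from 11·(1,0) + (0,1)
…
step 2: (131, 11)  from 10·(12,1) + (11,1)
step 3: (143, 12)  from 1·(131,11) + (12,1)
(x₁, y₁) = (143, 12);  143² − 142·12² = 1 ✓
n=2: (143,12)∘(143,12) = (143·143+142·12·12, 143·12+12·143) = (40897,3432)
n=3: (40897,3432)∘(143,12) = (143·40897+142·12·3432, 143·3432+12·40897) = (11696399,981540)
n=4: (11696399,981540)∘(143,12) = (143·11696399+142·12·981540, 143·981540+12·11696399) = (3345129217,280717008)
n=5: (3345129217,280717008)∘(143,12) = (143·3345129217+142·12·280717008, 143·280717008+12·3345129217) = (956695259663,80284082748)

143 12
40897 3432
11696399 981540
3345129217 280717008
956695259663 80284082748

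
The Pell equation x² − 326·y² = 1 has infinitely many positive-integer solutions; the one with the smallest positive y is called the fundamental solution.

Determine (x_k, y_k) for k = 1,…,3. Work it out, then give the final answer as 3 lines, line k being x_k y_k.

√326 → a₀=18, period (18,36); ℓ=2 even so k=1
step 0: (18, 1)  from 18·(1,0) + (0,1)
step 1: (325, 18)  from 18·(18,1) + (1,0)
→ (325, 18).  Check: 325²=105625, 326·18²=105624, difference 1.
n=2: (325,18)∘(325,18) = (325·325+326·18·18, 325·18+18·325) = (211249,11700)
n=3: (211249,11700)∘(325,18) = (325·211249+326·18·11700, 325·11700+18·211249) = (137311525,7604982)

325 18
211249 11700
137311525 7604982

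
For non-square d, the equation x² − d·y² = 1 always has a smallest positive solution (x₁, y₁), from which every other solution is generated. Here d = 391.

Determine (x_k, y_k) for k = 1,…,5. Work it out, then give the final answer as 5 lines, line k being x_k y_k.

√391 → a₀=19, period (1,3,2,2,1,…,3,1,38); ℓ=16 even so k=15
a_0=19:  p_0=19·1+0=19,  q_0=19·0+1=1
…
a_6=1:  p_6=1·613+435=1048,  q_6=1·31+22=53
…
a_8=19:  p_8=19·2709+1048=52519,  q_8=19·137+53=2656
a_9=2:  p_9=2·52519+2709=107747,  q_9=2·2656+137=5449
a_10=1:  p_10=1·107747+52519=160266,  q_10=1·5449+2656=8105
…
a_13=2:  p_13=2·696292+268013=1660597,  q_13=2·35213+13554=83980
a_14=3:  p_14=3·1660597+696292=5678083,  q_14=3·83980+35213=287153
a_15=1:  p_15=1·5678083+1660597=7338680,  q_15=1·287153+83980=371133
fundamental: x₁=7338680, y₁=371133  (since 53856224142400 − 391·137739703689 = 1)
(7338680+371133√391)^2 = 107712448284799 + 5447252648880√391
(7338680+371133√391)^3 = 1580934379957370111960 + 79951288138564985667√391
(7338680+371133√391)^4 = 23203943031010998074028940801 + 1173473838473442730776750240√391
(7338680+371133√391)^5 = 340572625285638001757449457184853400 + 17223497977856489447705304337580733√391

7338680 371133
107712448284799 5447252648880
1580934379957370111960 79951288138564985667
23203943031010998074028940801 1173473838473442730776750240
340572625285638001757449457184853400 17223497977856489447705304337580733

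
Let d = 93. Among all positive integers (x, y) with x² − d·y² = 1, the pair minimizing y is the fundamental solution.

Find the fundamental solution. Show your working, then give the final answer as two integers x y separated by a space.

12151 1260

d=93: √d = [9; 1,1,1,4,6,4,1,1,1,18] (ℓ=10, even), read p_9/q_9
step 0: (9, 1)  from 9·(1,0) + (0,1)
…
step 6: (3491, 362)  from 4·(839,87) + (135,14)
step 7: (4330, 449)  from 1·(3491,362) + (839,87)
step 8: (7821, 811)  from 1·(4330,449) + (3491,362)
step 9: (12151, 1260)  from 1·(7821,811) + (4330,449)
(x₁, y₁) = (12151, 1260);  12151² − 93·1260² = 1 ✓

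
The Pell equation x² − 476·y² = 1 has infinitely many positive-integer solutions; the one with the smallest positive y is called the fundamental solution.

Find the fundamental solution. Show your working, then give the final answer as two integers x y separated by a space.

d=476: √d = [21; 1,4,2,10,2,4,1,42] (ℓ=8, even), read p_7/q_7
step 0: (21, 1)  from 21·(1,0) + (0,1)
…
step 5: (5258, 241)  from 2·(2509,115) + (240,11)
step 6: (23541, 1079)  from 4·(5258,241) + (2509,115)
step 7: (28799, 1320)  from 1·(23541,1079) + (5258,241)
fundamental: x₁=28799, y₁=1320  (since 829382401 − 476·1742400 = 1)

28799 1320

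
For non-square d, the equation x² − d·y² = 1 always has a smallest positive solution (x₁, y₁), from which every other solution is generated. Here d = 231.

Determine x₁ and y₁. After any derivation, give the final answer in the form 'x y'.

d=231: √d = [15; 5,30] (ℓ=2, even), read p_1/q_1
i=0: a=15 ⇒ p=15, q=1
i=1: a=5 ⇒ p=76, q=5
fundamental: x₁=76, y₁=5  (since 5776 − 231·25 = 1)

76 5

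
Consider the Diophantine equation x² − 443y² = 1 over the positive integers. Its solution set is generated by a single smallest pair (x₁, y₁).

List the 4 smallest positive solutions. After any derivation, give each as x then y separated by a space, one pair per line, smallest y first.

442 21
390727 18564
345402226 16410555
305335177057 14506912056

d=443: √d = [21; 21,42] (ℓ=2, even), read p_1/q_1
k=0  a_k=21  p_k/q_k = 21/1
k=1  a_k=21  p_k/q_k = 442/21
fundamental: x₁=442, y₁=21  (since 195364 − 443·441 = 1)
(442+21√443)^2 = 390727 + 18564√443
(442+21√443)^3 = 345402226 + 16410555√443
(442+21√443)^4 = 305335177057 + 14506912056√443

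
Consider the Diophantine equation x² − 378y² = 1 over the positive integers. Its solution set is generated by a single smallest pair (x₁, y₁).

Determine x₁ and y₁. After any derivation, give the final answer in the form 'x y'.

8749 450

d=378: √d = [19; 2,3,1,4,1,3,2,38] (ℓ=8, even), read p_7/q_7
step 0: (19, 1)  from 19·(1,0) + (0,1)
step 1: (39, 2)  from 2·(19,1) + (1,0)
step 2: (136, 7)  from 3·(39,2) + (19,1)
step 3: (175, 9)  from 1·(136,7) + (39,2)
step 4: (836, 43)  from 4·(175,9) + (136,7)
step 5: (1011, 52)  from 1·(836,43) + (175,9)
step 6: (3869, 199)  from 3·(1011,52) + (836,43)
step 7: (8749, 450)  from 2·(3869,199) + (1011,52)
→ (8749, 450).  Check: 8749²=76545001, 378·450²=76545000, difference 1.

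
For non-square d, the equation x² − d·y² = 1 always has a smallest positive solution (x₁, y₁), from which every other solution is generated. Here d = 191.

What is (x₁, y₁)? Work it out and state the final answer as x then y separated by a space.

8994000 650783

d=191: √d = [13; 1,4,1,1,3,…,4,1,26] (ℓ=16, even), read p_15/q_15
step 0: (13, 1)  from 13·(1,0) + (0,1)
step 1: (14, 1)  from 1·(13,1) + (1,0)
step 2: (69, 5)  from 4·(14,1) + (13,1)
step 3: (83, 6)  from 1·(69,5) + (14,1)
…
step 6: (1230, 89)  from 2·(539,39) + (152,11)
…
step 8: (40217, 2910)  from 13·(2999,217) + (1230,89)
step 9: (83433, 6037)  from 2·(40217,2910) + (2999,217)
step 10: (207083, 14984)  from 2·(83433,6037) + (40217,2910)
…
step 13: (1616447, 116962)  from 1·(911765,65973) + (704682,50989)
step 14: (7377553, 533821)  from 4·(1616447,116962) + (911765,65973)
step 15: (8994000, 650783)  from 1·(7377553,533821) + (1616447,116962)
fundamental: x₁=8994000, y₁=650783  (since 80892036000000 − 191·423518513089 = 1)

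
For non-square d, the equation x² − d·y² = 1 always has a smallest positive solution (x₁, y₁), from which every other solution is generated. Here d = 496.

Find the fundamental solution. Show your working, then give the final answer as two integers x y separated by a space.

[22; 3,1,2,4,1,…,1,3,44] for √496; ℓ=16 ⇒ convergent index 15
i=0: a=22 ⇒ p=22, q=1
…
i=3: a=2 ⇒ p=245, q=11
…
i=11: a=1 ⇒ p=84875, q=3811
…
i=13: a=2 ⇒ p=863293, q=38763
i=14: a=1 ⇒ p=1252502, q=56239
i=15: a=3 ⇒ p=4620799, q=207480
(x₁, y₁) = (4620799, 207480);  4620799² − 496·207480² = 1 ✓

4620799 207480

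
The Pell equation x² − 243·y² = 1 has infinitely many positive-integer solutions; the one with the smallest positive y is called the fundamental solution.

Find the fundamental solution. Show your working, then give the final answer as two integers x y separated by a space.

d=243: √d = [15; 1,1,2,3,15,3,2,1,1,30] (ℓ=10, even), read p_9/q_9
a_0=15:  p_0=15·1+0=15,  q_0=15·0+1=1
a_1=1:  p_1=1·15+1=16,  q_1=1·1+0=1
a_2=1:  p_2=1·16+15=31,  q_2=1·1+1=2
a_3=2:  p_3=2·31+16=78,  q_3=2·2+1=5
a_4=3:  p_4=3·78+31=265,  q_4=3·5+2=17
a_5=15:  p_5=15·265+78=4053,  q_5=15·17+5=260
a_6=3:  p_6=3·4053+265=12424,  q_6=3·260+17=797
a_7=2:  p_7=2·12424+4053=28901,  q_7=2·797+260=1854
a_8=1:  p_8=1·28901+12424=41325,  q_8=1·1854+797=2651
a_9=1:  p_9=1·41325+28901=70226,  q_9=1·2651+1854=4505
(x₁, y₁) = (70226, 4505);  70226² − 243·4505² = 1 ✓

70226 4505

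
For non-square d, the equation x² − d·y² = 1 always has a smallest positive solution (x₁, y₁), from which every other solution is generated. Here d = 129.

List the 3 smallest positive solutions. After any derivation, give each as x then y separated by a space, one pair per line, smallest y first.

√129 → a₀=11, period (2,1,3,1,6,1,3,1,2,22); ℓ=10 even so k=9
a_0=11:  p_0=11·1+0=11,  q_0=11·0+1=1
…
a_3=3:  p_3=3·34+23=125,  q_3=3·3+2=11
…
a_5=6:  p_5=6·159+125=1079,  q_5=6·14+11=95
…
a_8=1:  p_8=1·4793+1238=6031,  q_8=1·422+109=531
a_9=2:  p_9=2·6031+4793=16855,  q_9=2·531+422=1484
→ (16855, 1484).  Check: 16855²=284091025, 129·1484²=284091024, difference 1.
(16855+1484√129)^2 = 568182049 + 50025640√129
(16855+1484√129)^3 = 19153416854935 + 1686364322916√129

16855 1484
568182049 50025640
19153416854935 1686364322916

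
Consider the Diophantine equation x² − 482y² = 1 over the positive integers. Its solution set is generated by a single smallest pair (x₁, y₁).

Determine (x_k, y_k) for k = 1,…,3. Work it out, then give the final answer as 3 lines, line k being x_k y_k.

√482 = [21; 1,20,1,42, …], period ℓ=4 (even) → k=3
step 0: (21, 1)  from 21·(1,0) + (0,1)
…
step 2: (461, 21)  from 20·(22,1) + (21,1)
step 3: (483, 22)  from 1·(461,21) + (22,1)
(x₁, y₁) = (483, 22);  483² − 482·22² = 1 ✓
n=2: (483,22)∘(483,22) = (483·483+482·22·22, 483·22+22·483) = (466577,21252)
n=3: (466577,21252)∘(483,22) = (483·466577+482·22·21252, 483·21252+22·466577) = (450712899,20529410)

483 22
466577 21252
450712899 20529410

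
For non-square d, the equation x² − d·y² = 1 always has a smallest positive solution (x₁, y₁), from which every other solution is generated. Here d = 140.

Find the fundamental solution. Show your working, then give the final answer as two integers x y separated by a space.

[11; 1,4,1,22] for √140; ℓ=4 ⇒ convergent index 3
k=0  a_k=11  p_k/q_k = 11/1
k=1  a_k=1  p_k/q_k = 12/1
k=2  a_k=4  p_k/q_k = 59/5
k=3  a_k=1  p_k/q_k = 71/6
fundamental: x₁=71, y₁=6  (since 5041 − 140·36 = 1)

71 6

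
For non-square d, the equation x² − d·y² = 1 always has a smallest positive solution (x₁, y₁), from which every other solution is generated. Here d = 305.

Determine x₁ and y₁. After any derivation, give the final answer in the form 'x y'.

d=305: √d = [17; 2,6,2,34] (ℓ=4, even), read p_3/q_3
step 0: (17, 1)  from 17·(1,0) + (0,1)
step 1: (35, 2)  from 2·(17,1) + (1,0)
step 2: (227, 13)  from 6·(35,2) + (17,1)
step 3: (489, 28)  from 2·(227,13) + (35,2)
→ (489, 28).  Check: 489²=239121, 305·28²=239120, difference 1.

489 28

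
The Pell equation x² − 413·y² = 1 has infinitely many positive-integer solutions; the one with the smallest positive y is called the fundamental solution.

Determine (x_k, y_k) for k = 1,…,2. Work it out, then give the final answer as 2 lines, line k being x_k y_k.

√413 = [20; 3,9,1,4,1,9,3,40, …], period ℓ=8 (even) → k=7
step 0: (20, 1)  from 20·(1,0) + (0,1)
…
step 3: (630, 31)  from 1·(569,28) + (61,3)
step 4: (3089, 152)  from 4·(630,31) + (569,28)
step 5: (3719, 183)  from 1·(3089,152) + (630,31)
step 6: (36560, 1799)  from 9·(3719,183) + (3089,152)
step 7: (113399, 5580)  from 3·(36560,1799) + (3719,183)
(x₁, y₁) = (113399, 5580);  113399² − 413·5580² = 1 ✓
(113399+5580√413)^2 = 25718666401 + 1265532840√413

113399 5580
25718666401 1265532840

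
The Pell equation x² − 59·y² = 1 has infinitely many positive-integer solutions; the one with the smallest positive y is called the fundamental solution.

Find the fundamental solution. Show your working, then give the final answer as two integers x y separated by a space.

[7; 1,2,7,2,1,14] for √59; ℓ=6 ⇒ convergent index 5
step 0: (7, 1)  from 7·(1,0) + (0,1)
…
step 4: (361, 47)  from 2·(169,22) + (23,3)
step 5: (530, 69)  from 1·(361,47) + (169,22)
(x₁, y₁) = (530, 69);  530² − 59·69² = 1 ✓

530 69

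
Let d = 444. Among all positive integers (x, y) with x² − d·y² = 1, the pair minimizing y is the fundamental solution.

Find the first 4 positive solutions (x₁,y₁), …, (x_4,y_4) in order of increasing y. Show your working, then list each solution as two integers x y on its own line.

d=444: √d = [21; 14,42] (ℓ=2, even), read p_1/q_1
step 0: (21, 1)  from 21·(1,0) + (0,1)
step 1: (295, 14)  from 14·(21,1) + (1,0)
fundamental: x₁=295, y₁=14  (since 87025 − 444·196 = 1)
(295+14√444)^2 = 174049 + 8260√444
(295+14√444)^3 = 102688615 + 4873386√444
(295+14√444)^4 = 60586108801 + 2875289480√444

295 14
174049 8260
102688615 4873386
60586108801 2875289480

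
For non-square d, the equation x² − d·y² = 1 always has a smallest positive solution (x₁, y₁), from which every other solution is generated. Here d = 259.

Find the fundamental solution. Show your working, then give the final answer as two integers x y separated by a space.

[16; 10,1,2,3,4,3,2,1,10,32] for √259; ℓ=10 ⇒ convergent index 9
k=0  a_k=16  p_k/q_k = 16/1
k=1  a_k=10  p_k/q_k = 161/10
k=2  a_k=1  p_k/q_k = 177/11
k=3  a_k=2  p_k/q_k = 515/32
k=4  a_k=3  p_k/q_k = 1722/107
k=5  a_k=4  p_k/q_k = 7403/460
k=6  a_k=3  p_k/q_k = 23931/1487
…
k=8  a_k=1  p_k/q_k = 79196/4921
k=9  a_k=10  p_k/q_k = 847225/52644
→ (847225, 52644).  Check: 847225²=717790200625, 259·52644²=717790200624, difference 1.

847225 52644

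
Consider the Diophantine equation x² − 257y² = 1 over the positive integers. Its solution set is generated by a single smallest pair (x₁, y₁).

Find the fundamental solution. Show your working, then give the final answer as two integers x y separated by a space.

513 32

√257 → a₀=16, period (32); ℓ=1 odd so k=1
i=0: a=16 ⇒ p=16, q=1
i=1: a=32 ⇒ p=513, q=32
(x₁, y₁) = (513, 32);  513² − 257·32² = 1 ✓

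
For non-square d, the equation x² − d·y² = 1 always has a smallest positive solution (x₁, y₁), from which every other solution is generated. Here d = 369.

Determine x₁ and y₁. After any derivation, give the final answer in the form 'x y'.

8396801 437120

√369 → a₀=19, period (4,1,3,2,7,4,7,2,3,1,4,38); ℓ=12 even so k=11
step 0: (19, 1)  from 19·(1,0) + (0,1)
step 1: (77, 4)  from 4·(19,1) + (1,0)
step 2: (96, 5)  from 1·(77,4) + (19,1)
step 3: (365, 19)  from 3·(96,5) + (77,4)
…
step 5: (6147, 320)  from 7·(826,43) + (365,19)
step 6: (25414, 1323)  from 4·(6147,320) + (826,43)
step 7: (184045, 9581)  from 7·(25414,1323) + (6147,320)
step 8: (393504, 20485)  from 2·(184045,9581) + (25414,1323)
…
step 10: (1758061, 91521)  from 1·(1364557,71036) + (393504,20485)
step 11: (8396801, 437120)  from 4·(1758061,91521) + (1364557,71036)
→ (8396801, 437120).  Check: 8396801²=70506267033601, 369·437120²=70506267033600, difference 1.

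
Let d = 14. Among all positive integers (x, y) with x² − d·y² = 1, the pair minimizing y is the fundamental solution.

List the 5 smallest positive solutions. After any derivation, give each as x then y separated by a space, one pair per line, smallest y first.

[3; 1,2,1,6] for √14; ℓ=4 ⇒ convergent index 3
step 0: (3, 1)  from 3·(1,0) + (0,1)
…
step 2: (11, 3)  from 2·(4,1) + (3,1)
step 3: (15, 4)  from 1·(11,3) + (4,1)
fundamental: x₁=15, y₁=4  (since 225 − 14·16 = 1)
n=2: (15,4)∘(15,4) = (15·15+14·4·4, 15·4+4·15) = (449,120)
n=3: (449,120)∘(15,4) = (15·449+14·4·120, 15·120+4·449) = (13455,3596)
n=4: (13455,3596)∘(15,4) = (15·13455+14·4·3596, 15·3596+4·13455) = (403201,107760)
n=5: (403201,107760)∘(15,4) = (15·403201+14·4·107760, 15·107760+4·403201) = (12082575,3229204)

15 4
449 120
13455 3596
403201 107760
12082575 3229204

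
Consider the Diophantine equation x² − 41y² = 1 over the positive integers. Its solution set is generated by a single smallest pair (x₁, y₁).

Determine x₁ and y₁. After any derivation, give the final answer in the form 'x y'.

2049 320

√41 → a₀=6, period (2,2,12); ℓ=3 odd so k=5
a_0=6:  p_0=6·1+0=6,  q_0=6·0+1=1
…
a_2=2:  p_2=2·13+6=32,  q_2=2·2+1=5
a_3=12:  p_3=12·32+13=397,  q_3=12·5+2=62
a_4=2:  p_4=2·397+32=826,  q_4=2·62+5=129
a_5=2:  p_5=2·826+397=2049,  q_5=2·129+62=320
fundamental: x₁=2049, y₁=320  (since 4198401 − 41·102400 = 1)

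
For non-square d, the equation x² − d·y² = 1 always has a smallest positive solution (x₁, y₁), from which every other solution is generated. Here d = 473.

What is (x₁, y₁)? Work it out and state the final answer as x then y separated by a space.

87 4

d=473: √d = [21; 1,2,1,42] (ℓ=4, even), read p_3/q_3
step 0: (21, 1)  from 21·(1,0) + (0,1)
step 1: (22, 1)  from 1·(21,1) + (1,0)
step 2: (65, 3)  from 2·(22,1) + (21,1)
step 3: (87, 4)  from 1·(65,3) + (22,1)
→ (87, 4).  Check: 87²=7569, 473·4²=7568, difference 1.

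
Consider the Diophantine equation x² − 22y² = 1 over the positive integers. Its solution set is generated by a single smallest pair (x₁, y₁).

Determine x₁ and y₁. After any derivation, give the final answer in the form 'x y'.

197 42

√22 → a₀=4, period (1,2,4,2,1,8); ℓ=6 even so k=5
i=0: a=4 ⇒ p=4, q=1
…
i=2: a=2 ⇒ p=14, q=3
i=3: a=4 ⇒ p=61, q=13
i=4: a=2 ⇒ p=136, q=29
i=5: a=1 ⇒ p=197, q=42
(x₁, y₁) = (197, 42);  197² − 22·42² = 1 ✓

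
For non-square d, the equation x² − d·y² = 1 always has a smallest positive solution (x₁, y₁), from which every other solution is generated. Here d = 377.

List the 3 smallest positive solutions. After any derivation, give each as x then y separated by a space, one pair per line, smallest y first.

√377 = [19; 2,2,2,38, …], period ℓ=4 (even) → k=3
i=0: a=19 ⇒ p=19, q=1
…
i=2: a=2 ⇒ p=97, q=5
i=3: a=2 ⇒ p=233, q=12
(x₁, y₁) = (233, 12);  233² − 377·12² = 1 ✓
n=2: (233,12)∘(233,12) = (233·233+377·12·12, 233·12+12·233) = (108577,5592)
n=3: (108577,5592)∘(233,12) = (233·108577+377·12·5592, 233·5592+12·108577) = (50596649,2605860)

233 12
108577 5592
50596649 2605860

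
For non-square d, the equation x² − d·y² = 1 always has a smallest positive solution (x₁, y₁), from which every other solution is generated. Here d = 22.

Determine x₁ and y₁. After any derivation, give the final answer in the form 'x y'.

197 42

[4; 1,2,4,2,1,8] for √22; ℓ=6 ⇒ convergent index 5
a_0=4:  p_0=4·1+0=4,  q_0=4·0+1=1
…
a_4=2:  p_4=2·61+14=136,  q_4=2·13+3=29
a_5=1:  p_5=1·136+61=197,  q_5=1·29+13=42
(x₁, y₁) = (197, 42);  197² − 22·42² = 1 ✓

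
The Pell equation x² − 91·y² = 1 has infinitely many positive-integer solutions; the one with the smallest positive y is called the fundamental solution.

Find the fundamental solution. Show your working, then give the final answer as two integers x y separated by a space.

√91 = [9; 1,1,5,1,5,1,1,18, …], period ℓ=8 (even) → k=7
i=0: a=9 ⇒ p=9, q=1
i=1: a=1 ⇒ p=10, q=1
i=2: a=1 ⇒ p=19, q=2
…
i=4: a=1 ⇒ p=124, q=13
i=5: a=5 ⇒ p=725, q=76
i=6: a=1 ⇒ p=849, q=89
i=7: a=1 ⇒ p=1574, q=165
(x₁, y₁) = (1574, 165);  1574² − 91·165² = 1 ✓

1574 165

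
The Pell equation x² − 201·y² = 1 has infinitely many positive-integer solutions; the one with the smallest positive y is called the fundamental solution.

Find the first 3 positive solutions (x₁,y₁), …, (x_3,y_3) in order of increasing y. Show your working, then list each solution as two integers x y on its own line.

d=201: √d = [14; 5,1,1,1,2,…,1,5,28] (ℓ=14, even), read p_13/q_13
k=0  a_k=14  p_k/q_k = 14/1
…
k=3  a_k=1  p_k/q_k = 156/11
…
k=7  a_k=8  p_k/q_k = 7670/541
…
k=10  a_k=1  p_k/q_k = 33317/2350
…
k=12  a_k=1  p_k/q_k = 91402/6447
k=13  a_k=5  p_k/q_k = 515095/36332
fundamental: x₁=515095, y₁=36332  (since 265322859025 − 201·1320014224 = 1)
n=2: (515095,36332)∘(515095,36332) = (515095·515095+201·36332·36332, 515095·36332+36332·515095) = (530645718049,37428863080)
n=3: (530645718049,37428863080)∘(515095,36332) = (515095·530645718049+201·36332·37428863080, 515095·37428863080+36332·530645718049) = (546665912276384215,38558840456348868)

515095 36332
530645718049 37428863080
546665912276384215 38558840456348868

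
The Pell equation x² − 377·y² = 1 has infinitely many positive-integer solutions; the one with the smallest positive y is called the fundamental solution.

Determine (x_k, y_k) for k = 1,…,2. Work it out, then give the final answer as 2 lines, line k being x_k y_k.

233 12
108577 5592

√377 → a₀=19, period (2,2,2,38); ℓ=4 even so k=3
i=0: a=19 ⇒ p=19, q=1
i=1: a=2 ⇒ p=39, q=2
i=2: a=2 ⇒ p=97, q=5
i=3: a=2 ⇒ p=233, q=12
→ (233, 12).  Check: 233²=54289, 377·12²=54288, difference 1.
n=2: (233,12)∘(233,12) = (233·233+377·12·12, 233·12+12·233) = (108577,5592)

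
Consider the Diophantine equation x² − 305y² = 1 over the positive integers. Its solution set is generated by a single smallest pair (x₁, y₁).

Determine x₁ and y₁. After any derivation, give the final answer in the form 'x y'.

[17; 2,6,2,34] for √305; ℓ=4 ⇒ convergent index 3
step 0: (17, 1)  from 17·(1,0) + (0,1)
…
step 2: (227, 13)  from 6·(35,2) + (17,1)
step 3: (489, 28)  from 2·(227,13) + (35,2)
→ (489, 28).  Check: 489²=239121, 305·28²=239120, difference 1.

489 28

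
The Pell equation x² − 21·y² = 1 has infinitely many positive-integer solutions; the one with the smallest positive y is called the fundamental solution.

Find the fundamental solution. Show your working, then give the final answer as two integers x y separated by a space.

55 12

d=21: √d = [4; 1,1,2,1,1,8] (ℓ=6, even), read p_5/q_5
step 0: (4, 1)  from 4·(1,0) + (0,1)
…
step 4: (32, 7)  from 1·(23,5) + (9,2)
step 5: (55, 12)  from 1·(32,7) + (23,5)
→ (55, 12).  Check: 55²=3025, 21·12²=3024, difference 1.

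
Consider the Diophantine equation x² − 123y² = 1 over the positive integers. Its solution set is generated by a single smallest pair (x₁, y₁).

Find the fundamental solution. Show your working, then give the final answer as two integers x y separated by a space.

122 11

d=123: √d = [11; 11,22] (ℓ=2, even), read p_1/q_1
k=0  a_k=11  p_k/q_k = 11/1
k=1  a_k=11  p_k/q_k = 122/11
fundamental: x₁=122, y₁=11  (since 14884 − 123·121 = 1)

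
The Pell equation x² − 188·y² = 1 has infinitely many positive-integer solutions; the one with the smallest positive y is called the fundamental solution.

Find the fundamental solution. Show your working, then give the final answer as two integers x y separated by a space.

4607 336

√188 = [13; 1,2,2,6,2,2,1,26, …], period ℓ=8 (even) → k=7
step 0: (13, 1)  from 13·(1,0) + (0,1)
step 1: (14, 1)  from 1·(13,1) + (1,0)
step 2: (41, 3)  from 2·(14,1) + (13,1)
step 3: (96, 7)  from 2·(41,3) + (14,1)
step 4: (617, 45)  from 6·(96,7) + (41,3)
step 5: (1330, 97)  from 2·(617,45) + (96,7)
step 6: (3277, 239)  from 2·(1330,97) + (617,45)
step 7: (4607, 336)  from 1·(3277,239) + (1330,97)
(x₁, y₁) = (4607, 336);  4607² − 188·336² = 1 ✓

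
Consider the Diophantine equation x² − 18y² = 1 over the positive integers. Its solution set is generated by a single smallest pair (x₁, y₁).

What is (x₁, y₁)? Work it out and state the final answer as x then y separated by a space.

d=18: √d = [4; 4,8] (ℓ=2, even), read p_1/q_1
a_0=4:  p_0=4·1+0=4,  q_0=4·0+1=1
a_1=4:  p_1=4·4+1=17,  q_1=4·1+0=4
fundamental: x₁=17, y₁=4  (since 289 − 18·16 = 1)

17 4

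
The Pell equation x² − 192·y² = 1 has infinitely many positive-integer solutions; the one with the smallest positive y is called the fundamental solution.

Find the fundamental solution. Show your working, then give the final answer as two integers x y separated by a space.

√192 → a₀=13, period (1,5,1,26); ℓ=4 even so k=3
a_0=13:  p_0=13·1+0=13,  q_0=13·0+1=1
a_1=1:  p_1=1·13+1=14,  q_1=1·1+0=1
a_2=5:  p_2=5·14+13=83,  q_2=5·1+1=6
a_3=1:  p_3=1·83+14=97,  q_3=1·6+1=7
→ (97, 7).  Check: 97²=9409, 192·7²=9408, difference 1.

97 7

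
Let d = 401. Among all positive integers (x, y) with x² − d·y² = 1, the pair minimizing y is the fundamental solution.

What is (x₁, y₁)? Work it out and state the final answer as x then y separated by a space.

801 40

[20; 40] for √401; ℓ=1 ⇒ convergent index 1
a_0=20:  p_0=20·1+0=20,  q_0=20·0+1=1
a_1=40:  p_1=40·20+1=801,  q_1=40·1+0=40
fundamental: x₁=801, y₁=40  (since 641601 − 401·1600 = 1)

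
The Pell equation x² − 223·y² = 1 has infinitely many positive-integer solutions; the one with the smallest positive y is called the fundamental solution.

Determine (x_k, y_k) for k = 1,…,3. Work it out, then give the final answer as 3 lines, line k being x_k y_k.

d=223: √d = [14; 1,13,1,28] (ℓ=4, even), read p_3/q_3
i=0: a=14 ⇒ p=14, q=1
i=1: a=1 ⇒ p=15, q=1
i=2: a=13 ⇒ p=209, q=14
i=3: a=1 ⇒ p=224, q=15
(x₁, y₁) = (224, 15);  224² − 223·15² = 1 ✓
n=2: (224,15)∘(224,15) = (224·224+223·15·15, 224·15+15·224) = (100351,6720)
n=3: (100351,6720)∘(224,15) = (224·100351+223·15·6720, 224·6720+15·100351) = (44957024,3010545)

224 15
100351 6720
44957024 3010545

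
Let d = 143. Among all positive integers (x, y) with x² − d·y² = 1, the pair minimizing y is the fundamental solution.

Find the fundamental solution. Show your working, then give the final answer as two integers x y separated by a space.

√143 → a₀=11, period (1,22); ℓ=2 even so k=1
k=0  a_k=11  p_k/q_k = 11/1
k=1  a_k=1  p_k/q_k = 12/1
(x₁, y₁) = (12, 1);  12² − 143·1² = 1 ✓

12 1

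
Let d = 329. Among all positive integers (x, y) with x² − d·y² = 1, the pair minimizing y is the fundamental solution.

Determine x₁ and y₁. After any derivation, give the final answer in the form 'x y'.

[18; 7,4,2,1,1,4,1,1,2,4,7,36] for √329; ℓ=12 ⇒ convergent index 11
k=0  a_k=18  p_k/q_k = 18/1
k=1  a_k=7  p_k/q_k = 127/7
k=2  a_k=4  p_k/q_k = 526/29
…
k=4  a_k=1  p_k/q_k = 1705/94
…
k=6  a_k=4  p_k/q_k = 13241/730
…
k=8  a_k=1  p_k/q_k = 29366/1619
…
k=10  a_k=4  p_k/q_k = 328794/18127
k=11  a_k=7  p_k/q_k = 2376415/131016
fundamental: x₁=2376415, y₁=131016  (since 5647348252225 − 329·17165192256 = 1)

2376415 131016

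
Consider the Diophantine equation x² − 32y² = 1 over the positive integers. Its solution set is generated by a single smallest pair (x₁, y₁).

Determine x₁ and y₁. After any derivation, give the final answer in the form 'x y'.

d=32: √d = [5; 1,1,1,10] (ℓ=4, even), read p_3/q_3
step 0: (5, 1)  from 5·(1,0) + (0,1)
step 1: (6, 1)  from 1·(5,1) + (1,0)
step 2: (11, 2)  from 1·(6,1) + (5,1)
step 3: (17, 3)  from 1·(11,2) + (6,1)
(x₁, y₁) = (17, 3);  17² − 32·3² = 1 ✓

17 3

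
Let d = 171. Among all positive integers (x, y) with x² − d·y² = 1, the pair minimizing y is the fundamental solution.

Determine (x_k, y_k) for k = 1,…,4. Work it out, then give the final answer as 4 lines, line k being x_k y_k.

170 13
57799 4420
19651490 1502787
6681448801 510943160

[13; 13,26] for √171; ℓ=2 ⇒ convergent index 1
k=0  a_k=13  p_k/q_k = 13/1
k=1  a_k=13  p_k/q_k = 170/13
→ (170, 13).  Check: 170²=28900, 171·13²=28899, difference 1.
k=2:  x_2 = 170·170+171·13·13 = 57799,  y_2 = 170·13+13·170 = 4420
k=3:  x_3 = 170·57799+171·13·4420 = 19651490,  y_3 = 170·4420+13·57799 = 1502787
k=4:  x_4 = 170·19651490+171·13·1502787 = 6681448801,  y_4 = 170·1502787+13·19651490 = 510943160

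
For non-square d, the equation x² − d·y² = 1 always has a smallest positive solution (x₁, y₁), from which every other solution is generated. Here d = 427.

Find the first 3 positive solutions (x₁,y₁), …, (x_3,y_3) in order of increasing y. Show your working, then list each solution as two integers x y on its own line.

62 3
7687 372
953126 46125

[20; 1,1,1,40] for √427; ℓ=4 ⇒ convergent index 3
a_0=20:  p_0=20·1+0=20,  q_0=20·0+1=1
…
a_2=1:  p_2=1·21+20=41,  q_2=1·1+1=2
a_3=1:  p_3=1·41+21=62,  q_3=1·2+1=3
fundamental: x₁=62, y₁=3  (since 3844 − 427·9 = 1)
n=2: (62,3)∘(62,3) = (62·62+427·3·3, 62·3+3·62) = (7687,372)
n=3: (7687,372)∘(62,3) = (62·7687+427·3·372, 62·372+3·7687) = (953126,46125)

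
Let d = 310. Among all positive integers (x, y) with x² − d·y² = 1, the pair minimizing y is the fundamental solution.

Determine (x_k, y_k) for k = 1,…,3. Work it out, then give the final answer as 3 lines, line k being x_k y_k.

√310 = [17; 1,1,1,1,5,…,1,1,34, …], period ℓ=16 (even) → k=15
a_0=17:  p_0=17·1+0=17,  q_0=17·0+1=1
a_1=1:  p_1=1·17+1=18,  q_1=1·1+0=1
a_2=1:  p_2=1·18+17=35,  q_2=1·1+1=2
a_3=1:  p_3=1·35+18=53,  q_3=1·2+1=3
…
a_5=5:  p_5=5·88+53=493,  q_5=5·5+3=28
a_6=3:  p_6=3·493+88=1567,  q_6=3·28+5=89
a_7=1:  p_7=1·1567+493=2060,  q_7=1·89+28=117
a_8=2:  p_8=2·2060+1567=5687,  q_8=2·117+89=323
…
a_10=3:  p_10=3·7747+5687=28928,  q_10=3·440+323=1643
…
a_13=1:  p_13=1·181315+152387=333702,  q_13=1·10298+8655=18953
a_14=1:  p_14=1·333702+181315=515017,  q_14=1·18953+10298=29251
a_15=1:  p_15=1·515017+333702=848719,  q_15=1·29251+18953=48204
(x₁, y₁) = (848719, 48204);  848719² − 310·48204² = 1 ✓
k=2:  x_2 = 848719·848719+310·48204·48204 = 1440647881921,  y_2 = 848719·48204+48204·848719 = 81823301352
k=3:  x_3 = 848719·1440647881921+310·48204·81823301352 = 2445410459391369679,  y_3 = 848719·81823301352+48204·1440647881921 = 138889981000287972

848719 48204
1440647881921 81823301352
2445410459391369679 138889981000287972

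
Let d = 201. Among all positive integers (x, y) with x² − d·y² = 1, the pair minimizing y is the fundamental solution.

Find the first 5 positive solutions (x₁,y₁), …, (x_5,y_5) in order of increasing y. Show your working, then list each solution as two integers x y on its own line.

[14; 5,1,1,1,2,…,1,5,28] for √201; ℓ=14 ⇒ convergent index 13
i=0: a=14 ⇒ p=14, q=1
i=1: a=5 ⇒ p=71, q=5
i=2: a=1 ⇒ p=85, q=6
i=3: a=1 ⇒ p=156, q=11
i=4: a=1 ⇒ p=241, q=17
i=5: a=2 ⇒ p=638, q=45
i=6: a=1 ⇒ p=879, q=62
…
i=8: a=1 ⇒ p=8549, q=603
i=9: a=2 ⇒ p=24768, q=1747
…
i=11: a=1 ⇒ p=58085, q=4097
i=12: a=1 ⇒ p=91402, q=6447
i=13: a=5 ⇒ p=515095, q=36332
(x₁, y₁) = (515095, 36332);  515095² − 201·36332² = 1 ✓
k=2:  x_2 = 515095·515095+201·36332·36332 = 530645718049,  y_2 = 515095·36332+36332·515095 = 37428863080
k=3:  x_3 = 515095·530645718049+201·36332·37428863080 = 546665912276384215,  y_3 = 515095·37428863080+36332·530645718049 = 38558840456348868
k=4:  x_4 = 515095·546665912276384215+201·36332·38558840456348868 = 563169756167477608732801,  y_4 = 515095·38558840456348868+36332·546665912276384215 = 39722931849688611461840
k=5:  x_5 = 515095·563169756167477608732801+201·36332·39722931849688611461840 = 580171851105627091828167877975,  y_5 = 515095·39722931849688611461840+36332·563169756167477608732801 = 40922167162192151801416600732

515095 36332
530645718049 37428863080
546665912276384215 38558840456348868
563169756167477608732801 39722931849688611461840
580171851105627091828167877975 40922167162192151801416600732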